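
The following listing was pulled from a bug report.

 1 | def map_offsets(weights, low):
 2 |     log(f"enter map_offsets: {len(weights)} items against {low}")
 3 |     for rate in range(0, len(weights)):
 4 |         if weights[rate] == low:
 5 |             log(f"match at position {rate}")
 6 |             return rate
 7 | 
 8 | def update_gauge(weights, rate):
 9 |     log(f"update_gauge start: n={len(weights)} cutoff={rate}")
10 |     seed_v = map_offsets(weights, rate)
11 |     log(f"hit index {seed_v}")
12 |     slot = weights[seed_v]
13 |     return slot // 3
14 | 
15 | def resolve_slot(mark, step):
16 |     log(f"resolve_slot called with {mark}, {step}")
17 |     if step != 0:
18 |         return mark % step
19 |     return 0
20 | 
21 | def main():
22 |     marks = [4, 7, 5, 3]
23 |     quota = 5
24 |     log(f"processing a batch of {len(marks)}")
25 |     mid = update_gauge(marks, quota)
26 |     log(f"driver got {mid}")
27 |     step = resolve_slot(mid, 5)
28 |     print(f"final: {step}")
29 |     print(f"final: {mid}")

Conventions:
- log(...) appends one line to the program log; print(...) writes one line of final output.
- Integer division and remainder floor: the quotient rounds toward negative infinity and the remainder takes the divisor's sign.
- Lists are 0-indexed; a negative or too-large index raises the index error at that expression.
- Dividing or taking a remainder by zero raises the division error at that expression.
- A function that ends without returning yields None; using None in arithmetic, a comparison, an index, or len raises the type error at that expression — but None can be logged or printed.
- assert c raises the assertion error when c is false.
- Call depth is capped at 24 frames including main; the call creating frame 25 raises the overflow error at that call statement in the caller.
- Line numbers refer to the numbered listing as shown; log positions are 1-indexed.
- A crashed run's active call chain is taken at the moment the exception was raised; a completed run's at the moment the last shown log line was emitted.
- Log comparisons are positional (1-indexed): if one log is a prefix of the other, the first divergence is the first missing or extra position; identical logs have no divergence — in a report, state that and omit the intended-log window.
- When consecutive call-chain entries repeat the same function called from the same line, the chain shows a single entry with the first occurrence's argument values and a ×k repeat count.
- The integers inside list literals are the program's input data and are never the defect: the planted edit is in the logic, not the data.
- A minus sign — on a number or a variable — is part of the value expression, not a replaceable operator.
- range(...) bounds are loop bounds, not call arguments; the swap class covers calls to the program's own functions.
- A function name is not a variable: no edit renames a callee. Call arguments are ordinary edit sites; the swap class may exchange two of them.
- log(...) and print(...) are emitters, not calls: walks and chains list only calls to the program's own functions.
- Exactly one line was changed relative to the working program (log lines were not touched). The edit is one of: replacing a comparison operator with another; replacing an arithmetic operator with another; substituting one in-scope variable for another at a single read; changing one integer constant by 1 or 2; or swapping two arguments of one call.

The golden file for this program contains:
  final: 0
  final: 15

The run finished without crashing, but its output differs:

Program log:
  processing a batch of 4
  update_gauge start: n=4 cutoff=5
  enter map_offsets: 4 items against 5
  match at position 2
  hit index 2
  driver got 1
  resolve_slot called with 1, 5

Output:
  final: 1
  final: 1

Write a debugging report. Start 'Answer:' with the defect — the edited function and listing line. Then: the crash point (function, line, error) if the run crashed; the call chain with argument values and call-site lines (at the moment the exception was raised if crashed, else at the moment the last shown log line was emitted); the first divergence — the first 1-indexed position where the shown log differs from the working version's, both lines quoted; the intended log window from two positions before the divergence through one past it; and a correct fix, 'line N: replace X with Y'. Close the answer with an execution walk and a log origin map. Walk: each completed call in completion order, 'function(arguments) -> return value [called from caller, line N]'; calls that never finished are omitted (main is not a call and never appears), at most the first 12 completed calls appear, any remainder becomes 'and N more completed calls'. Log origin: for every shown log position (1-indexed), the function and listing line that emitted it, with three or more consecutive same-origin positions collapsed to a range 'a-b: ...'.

Answer: the defect is in update_gauge at line 13.
Key observation: Everything matches until log position 6, which reads 'driver got 1' in place of 'driver got 15'.
Call chain: main -> resolve_slot(1, 5) (called at line 27).
First divergence: at position 6 the run shows 'driver got 1' where the working version logs 'driver got 15'.
Intended log window:
  4: match at position 2
  5: hit index 2
  6: driver got 15
  7: resolve_slot called with 15, 5
Execution walk:
  map_offsets([4, 7, 5, 3], 5) -> 2  [called from update_gauge, line 10]
  update_gauge([4, 7, 5, 3], 5) -> 1  [called from main, line 25]
  resolve_slot(1, 5) -> 1  [called from main, line 27]
Log origins:
  1 — main, line 24
  2 — update_gauge, line 9
  3 — map_offsets, line 2
  4 — map_offsets, line 5
  5 — update_gauge, line 11
  6 — main, line 26
  7 — resolve_slot, line 16
A correct fix: line 13: replace `//` with `*`.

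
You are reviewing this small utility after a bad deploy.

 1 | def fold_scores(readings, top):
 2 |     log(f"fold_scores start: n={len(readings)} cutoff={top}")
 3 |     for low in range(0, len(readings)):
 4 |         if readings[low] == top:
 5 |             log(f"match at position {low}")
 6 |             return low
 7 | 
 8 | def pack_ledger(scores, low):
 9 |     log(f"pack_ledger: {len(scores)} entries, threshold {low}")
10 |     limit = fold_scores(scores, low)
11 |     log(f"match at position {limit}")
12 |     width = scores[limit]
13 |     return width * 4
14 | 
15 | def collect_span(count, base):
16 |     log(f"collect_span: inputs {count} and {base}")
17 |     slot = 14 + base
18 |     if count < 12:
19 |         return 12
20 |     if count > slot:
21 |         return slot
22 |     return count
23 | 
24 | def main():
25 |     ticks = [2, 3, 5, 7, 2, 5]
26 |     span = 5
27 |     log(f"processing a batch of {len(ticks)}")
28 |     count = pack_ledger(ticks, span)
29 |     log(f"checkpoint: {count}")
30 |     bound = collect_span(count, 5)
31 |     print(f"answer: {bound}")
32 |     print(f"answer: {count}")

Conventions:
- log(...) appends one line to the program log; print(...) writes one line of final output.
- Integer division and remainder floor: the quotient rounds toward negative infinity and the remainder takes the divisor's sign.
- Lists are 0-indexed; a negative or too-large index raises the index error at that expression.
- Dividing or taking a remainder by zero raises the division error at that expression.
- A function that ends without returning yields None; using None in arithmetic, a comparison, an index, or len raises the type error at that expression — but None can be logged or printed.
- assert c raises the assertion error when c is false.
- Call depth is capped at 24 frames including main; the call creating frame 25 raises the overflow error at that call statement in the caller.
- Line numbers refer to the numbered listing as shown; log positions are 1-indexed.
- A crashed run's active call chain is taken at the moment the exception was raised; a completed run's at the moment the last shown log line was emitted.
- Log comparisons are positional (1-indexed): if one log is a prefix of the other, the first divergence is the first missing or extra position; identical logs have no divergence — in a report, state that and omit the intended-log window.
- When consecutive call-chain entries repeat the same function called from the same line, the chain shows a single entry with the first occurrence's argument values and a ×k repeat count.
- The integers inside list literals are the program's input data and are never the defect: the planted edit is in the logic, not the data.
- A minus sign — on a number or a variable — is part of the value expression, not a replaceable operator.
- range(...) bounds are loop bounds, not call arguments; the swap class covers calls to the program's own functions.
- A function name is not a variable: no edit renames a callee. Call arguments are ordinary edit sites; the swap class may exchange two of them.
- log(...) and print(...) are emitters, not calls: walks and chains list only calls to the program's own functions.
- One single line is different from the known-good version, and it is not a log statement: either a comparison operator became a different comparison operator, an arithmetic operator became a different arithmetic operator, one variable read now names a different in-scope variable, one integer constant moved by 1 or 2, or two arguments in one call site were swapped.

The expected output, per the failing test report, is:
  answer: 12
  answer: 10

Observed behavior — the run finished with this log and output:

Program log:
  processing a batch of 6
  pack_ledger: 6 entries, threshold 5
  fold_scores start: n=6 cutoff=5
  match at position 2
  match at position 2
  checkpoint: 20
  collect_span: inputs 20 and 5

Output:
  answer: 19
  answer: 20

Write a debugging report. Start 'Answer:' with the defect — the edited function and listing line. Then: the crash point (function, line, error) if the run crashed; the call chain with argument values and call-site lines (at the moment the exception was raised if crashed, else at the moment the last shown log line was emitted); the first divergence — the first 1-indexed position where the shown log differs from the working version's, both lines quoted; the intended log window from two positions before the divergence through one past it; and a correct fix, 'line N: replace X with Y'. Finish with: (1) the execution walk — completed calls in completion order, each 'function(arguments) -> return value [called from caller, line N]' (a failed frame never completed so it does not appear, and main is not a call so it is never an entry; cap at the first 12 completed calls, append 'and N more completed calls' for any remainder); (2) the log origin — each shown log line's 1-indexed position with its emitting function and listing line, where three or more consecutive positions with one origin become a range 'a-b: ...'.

Answer: the defect is in pack_ledger at line 13.
Key observation: The log first diverges at position 6: the faulty run prints 'checkpoint: 20' where the working version prints 'checkpoint: 10'.
Call chain: main -> collect_span(20, 5) (called at line 30).
First divergence: position 6; shown 'checkpoint: 20' vs intended 'checkpoint: 10'.
Intended log window:
  4: match at position 2
  5: match at position 2
  6: checkpoint: 10
  7: collect_span: inputs 10 and 5
Execution walk:
  fold_scores([2, 3, 5, 7, 2, 5], 5) -> 2  [called from pack_ledger, line 10]
  pack_ledger([2, 3, 5, 7, 2, 5], 5) -> 20  [called from main, line 28]
  collect_span(20, 5) -> 19  [called from main, line 30]
Origin of each log line:
  1: logged in main at line 27
  2: logged in pack_ledger at line 9
  3: logged in fold_scores at line 2
  4: logged in fold_scores at line 5
  5: logged in pack_ledger at line 11
  6: logged in main at line 29
  7: logged in collect_span at line 16
A correct fix: line 13: replace `4` with `2`.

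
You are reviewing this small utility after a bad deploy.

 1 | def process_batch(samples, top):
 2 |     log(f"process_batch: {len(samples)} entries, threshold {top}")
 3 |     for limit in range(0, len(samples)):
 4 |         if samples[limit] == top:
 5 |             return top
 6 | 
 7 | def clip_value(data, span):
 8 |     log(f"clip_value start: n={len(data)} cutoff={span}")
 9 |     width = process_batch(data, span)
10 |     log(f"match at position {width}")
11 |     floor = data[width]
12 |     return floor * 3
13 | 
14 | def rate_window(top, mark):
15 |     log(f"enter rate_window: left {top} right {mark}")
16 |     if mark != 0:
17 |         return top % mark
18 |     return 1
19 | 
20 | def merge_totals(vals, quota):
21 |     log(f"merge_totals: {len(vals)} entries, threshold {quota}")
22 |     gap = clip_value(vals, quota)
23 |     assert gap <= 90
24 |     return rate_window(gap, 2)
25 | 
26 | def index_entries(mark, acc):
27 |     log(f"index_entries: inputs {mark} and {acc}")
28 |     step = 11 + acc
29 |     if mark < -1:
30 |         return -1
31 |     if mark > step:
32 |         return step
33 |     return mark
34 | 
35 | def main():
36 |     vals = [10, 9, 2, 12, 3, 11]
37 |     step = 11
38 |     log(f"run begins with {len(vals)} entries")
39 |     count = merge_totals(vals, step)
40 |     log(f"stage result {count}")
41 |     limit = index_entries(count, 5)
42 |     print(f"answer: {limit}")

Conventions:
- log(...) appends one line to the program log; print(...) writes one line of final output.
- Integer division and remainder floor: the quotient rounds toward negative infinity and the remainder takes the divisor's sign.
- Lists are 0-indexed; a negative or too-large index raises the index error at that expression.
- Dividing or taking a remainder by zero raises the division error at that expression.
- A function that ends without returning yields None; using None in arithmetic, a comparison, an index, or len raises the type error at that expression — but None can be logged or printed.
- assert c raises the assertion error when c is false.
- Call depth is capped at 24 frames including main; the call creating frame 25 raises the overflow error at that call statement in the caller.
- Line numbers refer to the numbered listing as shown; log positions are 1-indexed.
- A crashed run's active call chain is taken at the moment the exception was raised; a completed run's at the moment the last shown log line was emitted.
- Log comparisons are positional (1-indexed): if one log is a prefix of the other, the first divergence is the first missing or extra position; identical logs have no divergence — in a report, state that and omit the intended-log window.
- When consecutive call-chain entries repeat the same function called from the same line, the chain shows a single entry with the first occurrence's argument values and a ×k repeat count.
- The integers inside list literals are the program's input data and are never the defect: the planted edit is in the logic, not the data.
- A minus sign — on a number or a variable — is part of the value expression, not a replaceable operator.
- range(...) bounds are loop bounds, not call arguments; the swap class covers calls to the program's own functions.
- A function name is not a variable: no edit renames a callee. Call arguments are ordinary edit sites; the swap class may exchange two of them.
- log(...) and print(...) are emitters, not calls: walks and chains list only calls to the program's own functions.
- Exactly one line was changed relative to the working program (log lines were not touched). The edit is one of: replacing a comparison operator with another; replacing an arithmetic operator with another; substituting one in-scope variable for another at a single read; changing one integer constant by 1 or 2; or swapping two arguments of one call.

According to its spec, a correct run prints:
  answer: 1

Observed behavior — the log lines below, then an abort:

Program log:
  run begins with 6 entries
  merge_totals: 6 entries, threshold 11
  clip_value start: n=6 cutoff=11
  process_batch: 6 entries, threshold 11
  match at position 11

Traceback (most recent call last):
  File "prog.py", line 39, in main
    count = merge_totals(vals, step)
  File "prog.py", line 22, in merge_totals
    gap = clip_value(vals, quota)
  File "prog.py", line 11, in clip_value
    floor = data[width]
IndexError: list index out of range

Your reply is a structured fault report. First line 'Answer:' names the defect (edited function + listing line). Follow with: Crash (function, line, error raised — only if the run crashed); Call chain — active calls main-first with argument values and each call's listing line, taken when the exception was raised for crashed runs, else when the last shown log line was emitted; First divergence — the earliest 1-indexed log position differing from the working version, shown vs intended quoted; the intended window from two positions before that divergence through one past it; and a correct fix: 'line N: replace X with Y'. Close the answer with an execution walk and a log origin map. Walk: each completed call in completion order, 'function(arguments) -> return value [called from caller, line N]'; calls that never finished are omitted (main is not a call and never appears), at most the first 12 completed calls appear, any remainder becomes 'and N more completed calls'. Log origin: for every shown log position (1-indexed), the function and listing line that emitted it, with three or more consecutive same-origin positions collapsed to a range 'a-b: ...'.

Answer: the defect is in process_batch at line 5.
Core observation: Position 5 is the first bad log line: 'match at position 11' should read 'match at position 5'.
Crash: clip_value, line 11, IndexError.
Call chain: main -> merge_totals([10, 9, 2, 12, 3, 11], 11) (called at line 39) -> clip_value([10, 9, 2, 12, 3, 11], 11) (called at line 22).
First divergence: at position 5 the run shows 'match at position 11' where the working version logs 'match at position 5'.
Intended log window:
  3: clip_value start: n=6 cutoff=11
  4: process_batch: 6 entries, threshold 11
  5: match at position 5
  6: enter rate_window: left 33 right 2
Execution walk:
  process_batch([10, 9, 2, 12, 3, 11], 11) -> 11  [called from clip_value, line 9]
Log origins:
  1: logged in main at line 38
  2: logged in merge_totals at line 21
  3: logged in clip_value at line 8
  4: logged in process_batch at line 2
  5: logged in clip_value at line 10
A correct fix: line 5: replace `top` with `limit`.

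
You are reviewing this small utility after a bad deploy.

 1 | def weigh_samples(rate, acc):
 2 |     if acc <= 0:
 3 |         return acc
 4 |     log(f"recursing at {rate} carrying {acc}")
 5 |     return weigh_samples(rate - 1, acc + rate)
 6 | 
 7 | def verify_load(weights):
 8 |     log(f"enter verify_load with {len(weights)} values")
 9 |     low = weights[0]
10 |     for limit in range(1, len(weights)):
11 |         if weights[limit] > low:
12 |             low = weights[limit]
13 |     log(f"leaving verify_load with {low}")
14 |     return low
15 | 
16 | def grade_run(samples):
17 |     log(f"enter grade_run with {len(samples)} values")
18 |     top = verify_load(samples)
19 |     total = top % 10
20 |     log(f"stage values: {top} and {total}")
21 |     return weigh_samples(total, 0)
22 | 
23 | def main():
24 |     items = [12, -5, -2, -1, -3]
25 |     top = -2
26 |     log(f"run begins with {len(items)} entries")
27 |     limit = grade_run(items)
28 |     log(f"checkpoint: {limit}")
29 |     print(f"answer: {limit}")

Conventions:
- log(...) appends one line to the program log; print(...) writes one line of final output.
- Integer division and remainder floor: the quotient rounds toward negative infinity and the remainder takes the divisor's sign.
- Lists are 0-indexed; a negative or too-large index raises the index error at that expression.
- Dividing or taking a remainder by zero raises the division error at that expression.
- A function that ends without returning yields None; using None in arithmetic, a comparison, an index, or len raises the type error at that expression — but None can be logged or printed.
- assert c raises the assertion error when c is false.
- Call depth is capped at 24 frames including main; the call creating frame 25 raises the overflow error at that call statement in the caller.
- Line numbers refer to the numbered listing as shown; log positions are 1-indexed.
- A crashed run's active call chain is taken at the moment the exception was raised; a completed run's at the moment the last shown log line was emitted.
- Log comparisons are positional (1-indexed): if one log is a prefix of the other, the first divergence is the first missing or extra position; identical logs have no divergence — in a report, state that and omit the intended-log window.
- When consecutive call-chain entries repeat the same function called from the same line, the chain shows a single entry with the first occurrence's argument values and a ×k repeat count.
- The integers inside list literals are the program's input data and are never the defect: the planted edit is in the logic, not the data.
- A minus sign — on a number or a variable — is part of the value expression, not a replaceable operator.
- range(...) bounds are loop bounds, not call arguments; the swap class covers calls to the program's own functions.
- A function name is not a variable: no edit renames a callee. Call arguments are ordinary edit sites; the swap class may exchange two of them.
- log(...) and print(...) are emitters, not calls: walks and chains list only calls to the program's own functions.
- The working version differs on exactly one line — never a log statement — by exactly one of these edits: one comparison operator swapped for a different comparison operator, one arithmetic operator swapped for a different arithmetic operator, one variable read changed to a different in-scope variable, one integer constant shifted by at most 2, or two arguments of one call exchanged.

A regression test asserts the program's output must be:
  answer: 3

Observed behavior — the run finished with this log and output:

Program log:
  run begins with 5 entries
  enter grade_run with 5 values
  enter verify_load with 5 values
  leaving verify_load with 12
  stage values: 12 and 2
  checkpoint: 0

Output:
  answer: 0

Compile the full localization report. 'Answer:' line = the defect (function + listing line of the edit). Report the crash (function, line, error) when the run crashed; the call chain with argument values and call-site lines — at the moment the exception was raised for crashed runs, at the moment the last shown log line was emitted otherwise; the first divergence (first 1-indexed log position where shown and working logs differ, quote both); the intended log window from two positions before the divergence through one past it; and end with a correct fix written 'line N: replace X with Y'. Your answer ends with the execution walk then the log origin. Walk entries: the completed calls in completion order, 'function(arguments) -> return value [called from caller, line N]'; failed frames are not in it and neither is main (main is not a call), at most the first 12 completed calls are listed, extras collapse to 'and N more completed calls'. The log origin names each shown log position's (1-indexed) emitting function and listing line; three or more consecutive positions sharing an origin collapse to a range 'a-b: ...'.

Answer: the defect is in weigh_samples at line 2.
Key fact: Position 6 is the first bad log line: 'checkpoint: 0' should read 'recursing at 2 carrying 0'.
Call chain: main.
First divergence: position 6; shown 'checkpoint: 0' vs intended 'recursing at 2 carrying 0'.
Intended log window:
  4: leaving verify_load with 12
  5: stage values: 12 and 2
  6: recursing at 2 carrying 0
  7: recursing at 1 carrying 2
Execution walk:
  verify_load([12, -5, -2, -1, -3]) -> 12  [called from grade_run, line 18]
  weigh_samples(2, 0) -> 0  [called from grade_run, line 21]
  grade_run([12, -5, -2, -1, -3]) -> 0  [called from main, line 27]
Log line origins:
  1 — main, line 26
  2 — grade_run, line 17
  3 — verify_load, line 8
  4 — verify_load, line 13
  5 — grade_run, line 20
  6 — main, line 28
A correct fix: line 2: replace `acc` with `rate`.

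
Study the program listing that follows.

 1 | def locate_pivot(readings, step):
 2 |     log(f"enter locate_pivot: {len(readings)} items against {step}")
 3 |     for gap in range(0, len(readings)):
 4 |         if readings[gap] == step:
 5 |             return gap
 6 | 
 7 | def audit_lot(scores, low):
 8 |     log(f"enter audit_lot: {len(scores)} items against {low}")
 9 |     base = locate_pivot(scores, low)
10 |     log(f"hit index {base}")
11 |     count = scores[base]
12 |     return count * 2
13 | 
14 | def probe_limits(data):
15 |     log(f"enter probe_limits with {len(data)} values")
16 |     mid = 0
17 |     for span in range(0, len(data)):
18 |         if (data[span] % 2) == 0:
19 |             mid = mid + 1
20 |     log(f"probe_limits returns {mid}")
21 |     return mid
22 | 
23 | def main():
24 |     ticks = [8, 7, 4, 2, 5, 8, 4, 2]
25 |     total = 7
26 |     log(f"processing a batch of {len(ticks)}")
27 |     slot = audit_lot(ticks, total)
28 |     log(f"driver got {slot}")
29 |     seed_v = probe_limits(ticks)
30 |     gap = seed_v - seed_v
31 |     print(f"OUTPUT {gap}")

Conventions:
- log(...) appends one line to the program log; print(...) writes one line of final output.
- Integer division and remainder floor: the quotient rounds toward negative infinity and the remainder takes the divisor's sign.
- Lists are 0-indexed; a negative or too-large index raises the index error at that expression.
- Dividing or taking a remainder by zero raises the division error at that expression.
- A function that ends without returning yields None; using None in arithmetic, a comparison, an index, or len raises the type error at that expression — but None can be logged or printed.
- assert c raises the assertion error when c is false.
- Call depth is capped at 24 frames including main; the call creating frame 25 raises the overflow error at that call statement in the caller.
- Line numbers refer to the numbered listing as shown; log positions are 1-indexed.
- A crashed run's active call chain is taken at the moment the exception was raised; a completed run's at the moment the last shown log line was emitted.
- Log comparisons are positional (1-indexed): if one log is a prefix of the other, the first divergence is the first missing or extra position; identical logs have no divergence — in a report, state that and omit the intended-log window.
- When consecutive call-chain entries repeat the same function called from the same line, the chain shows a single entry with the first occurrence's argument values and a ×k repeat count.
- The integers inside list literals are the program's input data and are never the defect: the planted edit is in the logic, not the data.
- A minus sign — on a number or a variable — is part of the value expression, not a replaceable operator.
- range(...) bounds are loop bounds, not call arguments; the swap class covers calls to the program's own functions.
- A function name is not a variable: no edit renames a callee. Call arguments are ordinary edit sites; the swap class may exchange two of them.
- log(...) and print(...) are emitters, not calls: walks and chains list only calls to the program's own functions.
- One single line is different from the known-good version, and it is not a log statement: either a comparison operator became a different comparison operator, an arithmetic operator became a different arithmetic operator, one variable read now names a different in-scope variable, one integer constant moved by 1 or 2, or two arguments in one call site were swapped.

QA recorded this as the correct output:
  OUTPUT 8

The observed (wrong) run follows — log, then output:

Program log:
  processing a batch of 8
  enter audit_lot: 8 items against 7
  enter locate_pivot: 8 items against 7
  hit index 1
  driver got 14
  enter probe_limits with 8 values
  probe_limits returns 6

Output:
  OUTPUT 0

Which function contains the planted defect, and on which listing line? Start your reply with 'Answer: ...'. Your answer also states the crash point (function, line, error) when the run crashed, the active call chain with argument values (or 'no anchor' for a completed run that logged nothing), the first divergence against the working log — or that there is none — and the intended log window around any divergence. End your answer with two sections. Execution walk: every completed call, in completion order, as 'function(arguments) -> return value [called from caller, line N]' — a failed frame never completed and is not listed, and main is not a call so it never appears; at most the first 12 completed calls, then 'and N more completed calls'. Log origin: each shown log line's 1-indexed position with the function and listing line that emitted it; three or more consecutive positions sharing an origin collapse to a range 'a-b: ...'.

Answer: the defect is in main at line 30.
Core observation: No log line changed; the fault shows up purely in the output.
Call chain: main -> probe_limits([8, 7, 4, 2, 5, 8, 4, 2]) (called at line 29).
First divergence: there is none — every log position agrees.
Execution walk:
  locate_pivot([8, 7, 4, 2, 5, 8, 4, 2], 7) -> 1  [called from audit_lot, line 9]
  audit_lot([8, 7, 4, 2, 5, 8, 4, 2], 7) -> 14  [called from main, line 27]
  probe_limits([8, 7, 4, 2, 5, 8, 4, 2]) -> 6  [called from main, line 29]
Log origins:
  1: emitted by main (line 26)
  2: emitted by audit_lot (line 8)
  3: emitted by locate_pivot (line 2)
  4: emitted by audit_lot (line 10)
  5: emitted by main (line 28)
  6: emitted by probe_limits (line 15)
  7: emitted by probe_limits (line 20)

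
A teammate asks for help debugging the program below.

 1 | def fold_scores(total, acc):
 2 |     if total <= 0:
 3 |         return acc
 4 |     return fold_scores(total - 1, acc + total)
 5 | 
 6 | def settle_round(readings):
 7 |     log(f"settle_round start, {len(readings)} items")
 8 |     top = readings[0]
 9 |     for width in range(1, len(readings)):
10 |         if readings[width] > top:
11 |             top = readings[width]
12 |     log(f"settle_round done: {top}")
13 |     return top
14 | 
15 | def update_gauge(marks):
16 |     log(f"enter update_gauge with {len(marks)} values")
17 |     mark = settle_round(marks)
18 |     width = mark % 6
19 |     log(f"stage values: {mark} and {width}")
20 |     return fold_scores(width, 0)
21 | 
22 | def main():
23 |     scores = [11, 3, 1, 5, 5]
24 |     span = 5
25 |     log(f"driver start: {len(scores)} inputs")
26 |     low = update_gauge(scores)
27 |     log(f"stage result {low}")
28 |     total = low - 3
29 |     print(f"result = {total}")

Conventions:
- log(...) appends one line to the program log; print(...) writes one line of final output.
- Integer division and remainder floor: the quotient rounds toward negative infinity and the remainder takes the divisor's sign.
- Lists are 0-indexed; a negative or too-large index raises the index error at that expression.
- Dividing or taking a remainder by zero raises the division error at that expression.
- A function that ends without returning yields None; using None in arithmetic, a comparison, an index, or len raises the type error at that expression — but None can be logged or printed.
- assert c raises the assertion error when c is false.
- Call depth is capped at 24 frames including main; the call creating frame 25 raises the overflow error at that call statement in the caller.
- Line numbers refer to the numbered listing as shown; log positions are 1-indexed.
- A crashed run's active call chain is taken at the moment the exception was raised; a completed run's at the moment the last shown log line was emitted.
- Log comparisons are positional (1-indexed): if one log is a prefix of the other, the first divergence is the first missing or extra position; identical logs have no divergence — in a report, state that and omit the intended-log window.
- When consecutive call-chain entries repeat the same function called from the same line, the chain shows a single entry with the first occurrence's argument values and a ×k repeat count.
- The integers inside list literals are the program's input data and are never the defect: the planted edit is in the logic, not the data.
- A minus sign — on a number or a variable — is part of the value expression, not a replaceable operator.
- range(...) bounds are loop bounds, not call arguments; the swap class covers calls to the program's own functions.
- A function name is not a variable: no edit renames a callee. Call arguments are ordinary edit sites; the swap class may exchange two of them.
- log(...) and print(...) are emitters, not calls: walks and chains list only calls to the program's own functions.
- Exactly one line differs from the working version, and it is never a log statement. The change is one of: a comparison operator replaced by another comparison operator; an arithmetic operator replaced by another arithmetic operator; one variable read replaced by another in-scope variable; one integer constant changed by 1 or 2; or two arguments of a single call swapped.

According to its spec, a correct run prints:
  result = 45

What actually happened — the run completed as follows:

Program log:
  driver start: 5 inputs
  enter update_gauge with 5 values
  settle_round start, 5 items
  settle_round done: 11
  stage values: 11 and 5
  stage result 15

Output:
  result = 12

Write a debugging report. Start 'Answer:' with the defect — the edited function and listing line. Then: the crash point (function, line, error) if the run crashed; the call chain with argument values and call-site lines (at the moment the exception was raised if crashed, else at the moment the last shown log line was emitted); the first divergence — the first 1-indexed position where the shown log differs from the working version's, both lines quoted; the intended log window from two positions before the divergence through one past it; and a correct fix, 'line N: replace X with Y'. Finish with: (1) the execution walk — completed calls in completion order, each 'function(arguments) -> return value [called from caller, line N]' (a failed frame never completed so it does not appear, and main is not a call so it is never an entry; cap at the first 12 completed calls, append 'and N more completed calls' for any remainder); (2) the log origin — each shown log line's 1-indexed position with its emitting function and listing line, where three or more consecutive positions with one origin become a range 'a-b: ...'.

Answer: the defect is in main at line 28.
Core observation: Log streams are identical — the defect surfaces only in the printed output.
Call chain: main.
First divergence: none — the logs agree in full.
Execution walk:
  settle_round([11, 3, 1, 5, 5]) -> 11  [called from update_gauge, line 17]
  fold_scores(0, 15) -> 15  [called from fold_scores, line 4]
  fold_scores(1, 14) -> 15  [called from fold_scores, line 4]
  fold_scores(2, 12) -> 15  [called from fold_scores, line 4]
  fold_scores(3, 9) -> 15  [called from fold_scores, line 4]
  fold_scores(4, 5) -> 15  [called from fold_scores, line 4]
  fold_scores(5, 0) -> 15  [called from update_gauge, line 20]
  update_gauge([11, 3, 1, 5, 5]) -> 15  [called from main, line 26]
Origin of each log line:
  1 — main, line 25
  2 — update_gauge, line 16
  3 — settle_round, line 7
  4 — settle_round, line 12
  5 — update_gauge, line 19
  6 — main, line 27
A correct fix: line 28: replace `-` with `*`.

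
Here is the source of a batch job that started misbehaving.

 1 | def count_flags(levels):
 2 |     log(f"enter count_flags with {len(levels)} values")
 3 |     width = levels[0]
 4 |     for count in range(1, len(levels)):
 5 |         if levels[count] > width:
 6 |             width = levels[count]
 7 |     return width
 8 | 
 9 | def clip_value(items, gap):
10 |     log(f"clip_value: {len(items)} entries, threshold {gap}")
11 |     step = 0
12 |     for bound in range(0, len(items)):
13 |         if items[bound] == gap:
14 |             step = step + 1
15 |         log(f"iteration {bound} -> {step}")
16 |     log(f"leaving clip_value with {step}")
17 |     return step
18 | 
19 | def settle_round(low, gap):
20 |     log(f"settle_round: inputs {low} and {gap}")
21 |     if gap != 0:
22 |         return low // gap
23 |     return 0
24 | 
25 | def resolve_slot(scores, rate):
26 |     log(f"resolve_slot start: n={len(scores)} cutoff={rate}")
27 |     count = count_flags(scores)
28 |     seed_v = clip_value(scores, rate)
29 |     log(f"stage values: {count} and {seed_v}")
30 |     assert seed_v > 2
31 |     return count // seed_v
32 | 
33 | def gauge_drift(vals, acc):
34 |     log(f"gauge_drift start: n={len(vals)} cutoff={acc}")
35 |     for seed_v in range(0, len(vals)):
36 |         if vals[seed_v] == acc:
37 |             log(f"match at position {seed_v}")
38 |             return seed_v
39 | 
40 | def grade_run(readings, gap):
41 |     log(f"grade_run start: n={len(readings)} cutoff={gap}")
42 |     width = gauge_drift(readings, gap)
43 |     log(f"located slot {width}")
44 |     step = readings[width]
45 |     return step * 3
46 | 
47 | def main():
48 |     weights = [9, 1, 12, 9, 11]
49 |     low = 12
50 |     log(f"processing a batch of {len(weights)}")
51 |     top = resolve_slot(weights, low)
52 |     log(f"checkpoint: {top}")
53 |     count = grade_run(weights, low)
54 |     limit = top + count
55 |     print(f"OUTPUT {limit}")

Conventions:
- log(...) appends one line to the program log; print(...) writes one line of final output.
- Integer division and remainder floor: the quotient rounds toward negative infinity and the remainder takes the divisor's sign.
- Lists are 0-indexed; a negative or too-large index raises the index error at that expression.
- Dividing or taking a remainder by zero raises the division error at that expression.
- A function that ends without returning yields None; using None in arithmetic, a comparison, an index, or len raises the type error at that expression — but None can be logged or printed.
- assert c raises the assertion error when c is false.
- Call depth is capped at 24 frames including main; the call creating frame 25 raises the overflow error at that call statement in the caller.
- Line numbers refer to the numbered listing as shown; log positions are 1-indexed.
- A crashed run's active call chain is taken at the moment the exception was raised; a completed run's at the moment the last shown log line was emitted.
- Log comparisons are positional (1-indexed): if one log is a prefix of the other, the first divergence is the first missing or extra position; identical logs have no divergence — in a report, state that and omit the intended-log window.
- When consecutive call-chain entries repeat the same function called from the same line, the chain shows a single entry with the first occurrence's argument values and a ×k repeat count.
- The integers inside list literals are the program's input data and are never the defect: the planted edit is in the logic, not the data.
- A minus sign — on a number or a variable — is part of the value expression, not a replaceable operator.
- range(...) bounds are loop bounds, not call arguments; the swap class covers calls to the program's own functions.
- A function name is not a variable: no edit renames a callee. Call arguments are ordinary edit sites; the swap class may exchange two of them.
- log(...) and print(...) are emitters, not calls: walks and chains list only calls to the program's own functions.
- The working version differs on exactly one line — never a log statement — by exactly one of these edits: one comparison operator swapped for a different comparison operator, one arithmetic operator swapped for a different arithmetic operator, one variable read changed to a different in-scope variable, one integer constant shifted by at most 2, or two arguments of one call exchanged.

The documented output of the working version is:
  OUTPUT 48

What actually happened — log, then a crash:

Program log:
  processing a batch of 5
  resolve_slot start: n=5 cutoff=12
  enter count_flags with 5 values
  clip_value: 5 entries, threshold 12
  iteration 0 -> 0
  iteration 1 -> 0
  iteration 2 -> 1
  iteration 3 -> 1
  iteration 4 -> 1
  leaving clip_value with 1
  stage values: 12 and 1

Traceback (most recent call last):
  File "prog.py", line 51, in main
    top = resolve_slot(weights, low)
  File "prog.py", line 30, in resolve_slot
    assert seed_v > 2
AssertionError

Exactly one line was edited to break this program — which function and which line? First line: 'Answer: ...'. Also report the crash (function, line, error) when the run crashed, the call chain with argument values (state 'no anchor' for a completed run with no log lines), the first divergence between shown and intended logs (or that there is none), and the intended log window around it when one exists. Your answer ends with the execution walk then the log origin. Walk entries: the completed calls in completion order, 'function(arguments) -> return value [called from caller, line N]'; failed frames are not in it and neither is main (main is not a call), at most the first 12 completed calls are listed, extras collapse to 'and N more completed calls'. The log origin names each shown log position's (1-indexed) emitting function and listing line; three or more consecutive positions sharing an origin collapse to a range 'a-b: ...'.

Answer: the defect is in resolve_slot at line 30.
Core observation: The log ends early — 11 lines, where the working version next logs 'checkpoint: 12'.
Crash: resolve_slot, line 30, AssertionError.
Call chain: main -> resolve_slot([9, 1, 12, 9, 11], 12) (called at line 51).
First divergence: position 12 (shown log ended at 11 lines; the working version continues: 'checkpoint: 12').
Intended log window:
  10: leaving clip_value with 1
  11: stage values: 12 and 1
  12: checkpoint: 12
  13: grade_run start: n=5 cutoff=12
Execution walk:
  count_flags([9, 1, 12, 9, 11]) -> 12  [called from resolve_slot, line 27]
  clip_value([9, 1, 12, 9, 11], 12) -> 1  [called from resolve_slot, line 28]
Log origin:
  1: logged in main at line 50
  2: logged in resolve_slot at line 26
  3: logged in count_flags at line 2
  4: logged in clip_value at line 10
  5-9: logged in clip_value at line 15
  10: logged in clip_value at line 16
  11: logged in resolve_slot at line 29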